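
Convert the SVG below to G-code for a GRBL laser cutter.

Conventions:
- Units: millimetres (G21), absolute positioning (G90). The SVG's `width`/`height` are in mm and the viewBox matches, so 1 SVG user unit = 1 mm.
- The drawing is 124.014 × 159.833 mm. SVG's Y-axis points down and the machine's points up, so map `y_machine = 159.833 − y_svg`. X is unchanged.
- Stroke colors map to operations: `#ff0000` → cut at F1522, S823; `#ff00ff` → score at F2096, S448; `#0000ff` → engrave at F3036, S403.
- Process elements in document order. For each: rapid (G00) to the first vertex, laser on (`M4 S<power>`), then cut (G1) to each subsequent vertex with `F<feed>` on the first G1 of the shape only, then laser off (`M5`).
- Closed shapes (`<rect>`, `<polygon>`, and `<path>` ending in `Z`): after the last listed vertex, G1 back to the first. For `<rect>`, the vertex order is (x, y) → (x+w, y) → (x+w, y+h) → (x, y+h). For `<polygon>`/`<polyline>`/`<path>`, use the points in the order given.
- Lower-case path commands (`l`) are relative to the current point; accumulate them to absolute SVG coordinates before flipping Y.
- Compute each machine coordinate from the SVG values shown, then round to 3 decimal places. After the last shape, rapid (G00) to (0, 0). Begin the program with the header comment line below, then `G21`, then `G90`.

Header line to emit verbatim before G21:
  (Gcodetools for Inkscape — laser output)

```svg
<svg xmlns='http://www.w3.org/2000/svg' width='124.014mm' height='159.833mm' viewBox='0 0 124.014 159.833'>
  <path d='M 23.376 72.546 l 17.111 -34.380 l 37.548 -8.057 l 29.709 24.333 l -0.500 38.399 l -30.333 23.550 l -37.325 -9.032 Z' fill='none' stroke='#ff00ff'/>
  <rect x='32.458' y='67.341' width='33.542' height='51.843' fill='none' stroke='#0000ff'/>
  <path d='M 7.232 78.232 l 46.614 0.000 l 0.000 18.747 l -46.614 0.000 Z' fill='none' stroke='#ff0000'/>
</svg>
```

(Gcodetools for Inkscape — laser output)
G21
G90
G00 X23.376 Y87.287
M4 S448
G1 X40.487 Y121.667 F2096
G1 X78.035 Y129.724
G1 X107.744 Y105.391
G1 X107.244 Y66.992
G1 X76.911 Y43.442
G1 X39.586 Y52.474
G1 X23.376 Y87.287
M5
G00 X32.458 Y92.492
M4 S403
G1 X66.000 Y92.492 F3036
G1 X66.000 Y40.649
G1 X32.458 Y40.649
G1 X32.458 Y92.492
M5
G00 X7.232 Y81.601
M4 S823
G1 X53.846 Y81.601 F1522
G1 X53.846 Y62.854
G1 X7.232 Y62.854
G1 X7.232 Y81.601
M5
G00 X0.000 Y0.000

viewBox `0 0 124.014 159.833` with mm width/height → 1 unit = 1 mm. Flip: y_m = 159.833 − y_svg.

**Shape 1** — `<path>` regular polygon, stroke `#ff00ff` → score (S448, F2096). Machine vertices: (23.376,87.287) → (40.487,121.667) → (78.035,129.724) → (107.744,105.391) → (107.244,66.992) → (76.911,43.442) → (39.586,52.474) → (23.376,87.287). Closed: final G1 returns to the first vertex.

**Shape 2** — `<rect>` rectangle, stroke `#0000ff` → engrave (S403, F3036). Machine vertices: (32.458,92.492) → (66.000,92.492) → (66.000,40.649) → (32.458,40.649) → (32.458,92.492). Closed: final G1 returns to the first vertex.

**Shape 3** — `<path>` rectangle, stroke `#ff0000` → cut (S823, F1522). Machine vertices: (7.232,81.601) → (53.846,81.601) → (53.846,62.854) → (7.232,62.854) → (7.232,81.601). Closed: final G1 returns to the first vertex.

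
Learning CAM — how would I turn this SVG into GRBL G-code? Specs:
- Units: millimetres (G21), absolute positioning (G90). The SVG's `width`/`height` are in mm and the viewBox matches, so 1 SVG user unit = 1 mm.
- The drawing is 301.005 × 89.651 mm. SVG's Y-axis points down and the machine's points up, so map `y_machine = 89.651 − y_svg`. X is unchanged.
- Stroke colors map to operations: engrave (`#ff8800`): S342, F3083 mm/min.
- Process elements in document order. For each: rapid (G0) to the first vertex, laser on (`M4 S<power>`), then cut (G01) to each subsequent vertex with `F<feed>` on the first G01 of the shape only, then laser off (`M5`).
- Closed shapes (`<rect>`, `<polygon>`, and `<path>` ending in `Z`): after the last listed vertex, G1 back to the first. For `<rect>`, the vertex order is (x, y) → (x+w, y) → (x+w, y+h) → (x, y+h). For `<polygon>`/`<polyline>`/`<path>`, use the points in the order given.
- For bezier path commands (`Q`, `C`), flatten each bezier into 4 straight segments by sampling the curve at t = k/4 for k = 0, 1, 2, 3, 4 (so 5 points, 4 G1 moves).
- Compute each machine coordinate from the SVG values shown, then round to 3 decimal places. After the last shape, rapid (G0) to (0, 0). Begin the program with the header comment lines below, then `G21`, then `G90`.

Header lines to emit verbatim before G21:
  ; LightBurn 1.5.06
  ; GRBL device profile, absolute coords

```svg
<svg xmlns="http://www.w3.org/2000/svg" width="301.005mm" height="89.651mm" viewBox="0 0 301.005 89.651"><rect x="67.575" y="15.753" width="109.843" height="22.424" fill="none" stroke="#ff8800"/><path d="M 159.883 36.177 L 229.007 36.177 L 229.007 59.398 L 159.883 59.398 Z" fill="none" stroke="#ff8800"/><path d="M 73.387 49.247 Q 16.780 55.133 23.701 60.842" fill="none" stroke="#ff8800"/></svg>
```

1 u = 1 mm; y_m = 89.651 − y.

[1] `<rect>` rectangle, #ff8800→engrave S342 F3083: (67.575,73.898) → (177.418,73.898) → (177.418,51.474) → (67.575,51.474) → (67.575,73.898) (closed)

[2] `<path>` rectangle, #ff8800→engrave S342 F3083: (159.883,53.474) → (229.007,53.474) → (229.007,30.253) → (159.883,30.253) → (159.883,53.474) (closed)

[3] `<path>` quadratic bezier, #ff8800→engrave S342 F3083: (73.387,40.404) → (49.054,37.472) → (32.662,34.562) → (24.211,31.675) → (23.701,28.809)

; LightBurn 1.5.06
; GRBL device profile, absolute coords
G21
G90
G0 X67.575 Y73.898
M4 S342
G01 X177.418 Y73.898 F3083
G01 X177.418 Y51.474
G01 X67.575 Y51.474
G01 X67.575 Y73.898
M5
G0 X159.883 Y53.474
M4 S342
G01 X229.007 Y53.474 F3083
G01 X229.007 Y30.253
G01 X159.883 Y30.253
G01 X159.883 Y53.474
M5
G0 X73.387 Y40.404
M4 S342
G01 X49.054 Y37.472 F3083
G01 X32.662 Y34.562
G01 X24.211 Y31.675
G01 X23.701 Y28.809
M5
G0 X0.000 Y0.000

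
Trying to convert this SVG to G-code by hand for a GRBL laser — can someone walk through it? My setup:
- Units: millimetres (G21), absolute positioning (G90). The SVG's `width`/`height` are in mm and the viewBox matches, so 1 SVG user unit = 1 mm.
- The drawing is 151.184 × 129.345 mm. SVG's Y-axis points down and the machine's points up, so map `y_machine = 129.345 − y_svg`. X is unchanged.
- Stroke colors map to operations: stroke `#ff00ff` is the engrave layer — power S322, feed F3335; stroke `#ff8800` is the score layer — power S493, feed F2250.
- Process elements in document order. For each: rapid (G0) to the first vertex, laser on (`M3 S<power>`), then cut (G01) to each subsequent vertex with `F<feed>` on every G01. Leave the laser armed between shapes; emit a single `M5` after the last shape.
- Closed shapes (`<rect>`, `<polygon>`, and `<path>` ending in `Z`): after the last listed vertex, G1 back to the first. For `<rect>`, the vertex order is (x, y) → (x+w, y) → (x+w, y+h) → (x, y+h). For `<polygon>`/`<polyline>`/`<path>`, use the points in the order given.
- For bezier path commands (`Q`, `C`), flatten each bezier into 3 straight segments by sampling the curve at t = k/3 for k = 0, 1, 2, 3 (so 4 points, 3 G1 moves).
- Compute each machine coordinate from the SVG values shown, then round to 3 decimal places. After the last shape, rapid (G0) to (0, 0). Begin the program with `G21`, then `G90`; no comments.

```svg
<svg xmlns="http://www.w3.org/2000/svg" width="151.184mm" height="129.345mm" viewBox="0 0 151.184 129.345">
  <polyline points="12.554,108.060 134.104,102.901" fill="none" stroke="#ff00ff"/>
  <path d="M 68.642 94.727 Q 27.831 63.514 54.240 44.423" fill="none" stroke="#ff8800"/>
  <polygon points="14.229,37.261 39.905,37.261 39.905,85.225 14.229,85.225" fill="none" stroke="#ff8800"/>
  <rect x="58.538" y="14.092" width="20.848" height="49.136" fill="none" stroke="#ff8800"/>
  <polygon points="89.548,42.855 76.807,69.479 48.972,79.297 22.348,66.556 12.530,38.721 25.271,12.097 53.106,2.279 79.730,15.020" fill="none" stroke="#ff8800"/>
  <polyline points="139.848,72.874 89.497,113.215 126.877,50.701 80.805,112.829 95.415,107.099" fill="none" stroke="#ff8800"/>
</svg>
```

viewBox `0 0 151.184 129.345` with mm width/height → 1 unit = 1 mm. Flip: y_m = 129.345 − y_svg.

**Shape 1** — `<polyline>` line segment, stroke `#ff00ff` → engrave (S322, F3335). Machine vertices: (12.554,21.285) → (134.104,26.444). Open path.

**Shape 2** — `<path>` quadratic bezier, stroke `#ff8800` → score (S493, F2250). Control points (SVG): P0=(68.642,94.727), P1=(27.831,63.514), P2=(54.240,44.423); sampled at t=k/3. Machine vertices: (68.642,34.618) → (48.904,54.080) → (44.103,70.848) → (54.240,84.922). Open path.

**Shape 3** — `<polygon>` rectangle, stroke `#ff8800` → score (S493, F2250). Machine vertices: (14.229,92.084) → (39.905,92.084) → (39.905,44.120) → (14.229,44.120) → (14.229,92.084). Closed: final G1 returns to the first vertex.

**Shape 4** — `<rect>` rectangle, stroke `#ff8800` → score (S493, F2250). Machine vertices: (58.538,115.253) → (79.386,115.253) → (79.386,66.117) → (58.538,66.117) → (58.538,115.253). Closed: final G1 returns to the first vertex.

**Shape 5** — `<polygon>` regular polygon, stroke `#ff8800` → score (S493, F2250). Machine vertices: (89.548,86.490) → (76.807,59.866) → (48.972,50.048) → (22.348,62.789) → (12.530,90.624) → (25.271,117.248) → (53.106,127.066) → (79.730,114.325) → (89.548,86.490). Closed: final G1 returns to the first vertex.

**Shape 6** — `<polyline>` open polyline, stroke `#ff8800` → score (S493, F2250). Machine vertices: (139.848,56.471) → (89.497,16.130) → (126.877,78.644) → (80.805,16.516) → (95.415,22.246). Open path.

G21
G90
G0 X12.554 Y21.285
M3 S322
G01 X134.104 Y26.444 F3335
G0 X68.642 Y34.618
M3 S493
G01 X48.904 Y54.080 F2250
G01 X44.103 Y70.848 F2250
G01 X54.240 Y84.922 F2250
G0 X14.229 Y92.084
M3 S493
G01 X39.905 Y92.084 F2250
G01 X39.905 Y44.120 F2250
G01 X14.229 Y44.120 F2250
G01 X14.229 Y92.084 F2250
G0 X58.538 Y115.253
M3 S493
G01 X79.386 Y115.253 F2250
G01 X79.386 Y66.117 F2250
G01 X58.538 Y66.117 F2250
G01 X58.538 Y115.253 F2250
G0 X89.548 Y86.490
M3 S493
G01 X76.807 Y59.866 F2250
G01 X48.972 Y50.048 F2250
G01 X22.348 Y62.789 F2250
G01 X12.530 Y90.624 F2250
G01 X25.271 Y117.248 F2250
G01 X53.106 Y127.066 F2250
G01 X79.730 Y114.325 F2250
G01 X89.548 Y86.490 F2250
G0 X139.848 Y56.471
M3 S493
G01 X89.497 Y16.130 F2250
G01 X126.877 Y78.644 F2250
G01 X80.805 Y16.516 F2250
G01 X95.415 Y22.246 F2250
M5
G0 X0.000 Y0.000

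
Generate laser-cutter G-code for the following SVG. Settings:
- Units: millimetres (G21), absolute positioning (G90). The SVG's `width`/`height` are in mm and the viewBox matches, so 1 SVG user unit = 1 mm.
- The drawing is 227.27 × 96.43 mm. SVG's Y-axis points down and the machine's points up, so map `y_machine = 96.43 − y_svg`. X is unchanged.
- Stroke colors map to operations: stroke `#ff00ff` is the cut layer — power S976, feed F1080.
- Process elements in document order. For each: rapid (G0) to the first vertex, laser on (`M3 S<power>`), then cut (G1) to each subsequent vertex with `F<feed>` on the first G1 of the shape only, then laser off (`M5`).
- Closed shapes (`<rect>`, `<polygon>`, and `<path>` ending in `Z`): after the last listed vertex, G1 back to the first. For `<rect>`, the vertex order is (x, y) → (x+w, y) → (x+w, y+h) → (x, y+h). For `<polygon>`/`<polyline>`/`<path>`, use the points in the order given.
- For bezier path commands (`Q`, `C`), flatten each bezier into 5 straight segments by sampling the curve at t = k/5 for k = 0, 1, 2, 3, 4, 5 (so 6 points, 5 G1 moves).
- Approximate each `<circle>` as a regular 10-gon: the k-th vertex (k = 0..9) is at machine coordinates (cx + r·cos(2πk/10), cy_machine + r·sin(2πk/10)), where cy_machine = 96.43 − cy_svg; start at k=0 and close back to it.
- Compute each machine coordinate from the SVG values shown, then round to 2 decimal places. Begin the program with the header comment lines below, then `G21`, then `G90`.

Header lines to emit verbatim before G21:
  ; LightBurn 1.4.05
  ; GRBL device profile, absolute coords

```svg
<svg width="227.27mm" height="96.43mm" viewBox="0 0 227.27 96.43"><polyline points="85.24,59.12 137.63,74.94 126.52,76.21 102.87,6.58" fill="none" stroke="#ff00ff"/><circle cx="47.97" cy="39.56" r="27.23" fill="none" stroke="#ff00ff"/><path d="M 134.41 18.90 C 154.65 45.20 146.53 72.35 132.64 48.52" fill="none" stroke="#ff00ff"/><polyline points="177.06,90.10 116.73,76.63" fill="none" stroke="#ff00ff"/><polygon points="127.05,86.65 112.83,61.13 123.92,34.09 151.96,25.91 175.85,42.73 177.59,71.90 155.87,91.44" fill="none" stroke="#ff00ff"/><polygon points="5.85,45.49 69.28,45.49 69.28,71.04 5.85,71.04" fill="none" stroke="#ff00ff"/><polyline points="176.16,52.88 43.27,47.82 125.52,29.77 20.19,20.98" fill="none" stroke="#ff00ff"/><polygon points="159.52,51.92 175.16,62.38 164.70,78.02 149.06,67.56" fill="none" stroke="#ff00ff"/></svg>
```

; LightBurn 1.4.05
; GRBL device profile, absolute coords
G21
G90
G0 X85.24 Y37.31
M3 S976
G1 X137.63 Y21.49 F1080
G1 X126.52 Y20.22
G1 X102.87 Y89.85
M5
G0 X75.20 Y56.87
M3 S976
G1 X70.00 Y72.88 F1080
G1 X56.38 Y82.77
G1 X39.56 Y82.77
G1 X25.94 Y72.88
G1 X20.74 Y56.87
G1 X25.94 Y40.86
G1 X39.56 Y30.97
G1 X56.38 Y30.97
G1 X70.00 Y40.86
G1 X75.20 Y56.87
M5
G0 X134.41 Y77.53
M3 S976
G1 X143.33 Y62.06 F1080
G1 X146.53 Y48.88
G1 X145.09 Y40.47
G1 X140.10 Y39.31
G1 X132.64 Y47.91
M5
G0 X177.06 Y6.33
M3 S976
G1 X116.73 Y19.80 F1080
M5
G0 X127.05 Y9.78
M3 S976
G1 X112.83 Y35.30 F1080
G1 X123.92 Y62.34
G1 X151.96 Y70.52
G1 X175.85 Y53.70
G1 X177.59 Y24.53
G1 X155.87 Y4.99
G1 X127.05 Y9.78
M5
G0 X5.85 Y50.94
M3 S976
G1 X69.28 Y50.94 F1080
G1 X69.28 Y25.39
G1 X5.85 Y25.39
G1 X5.85 Y50.94
M5
G0 X176.16 Y43.55
M3 S976
G1 X43.27 Y48.61 F1080
G1 X125.52 Y66.66
G1 X20.19 Y75.45
M5
G0 X159.52 Y44.51
M3 S976
G1 X175.16 Y34.05 F1080
G1 X164.70 Y18.41
G1 X149.06 Y28.87
G1 X159.52 Y44.51
M5

viewBox `0 0 227.27 96.43` with mm width/height → 1 unit = 1 mm. Flip: y_m = 96.43 − y_svg.

**Shape 1** — `<polyline>` open polyline, stroke `#ff00ff` → cut (S976, F1080). Machine vertices: (85.24,37.31) → (137.63,21.49) → (126.52,20.22) → (102.87,89.85). Open path.

**Shape 2** — `<circle>` circle, stroke `#ff00ff` → cut (S976, F1080). Machine vertices: (75.20,56.87) → (70.00,72.88) → (56.38,82.77) → (39.56,82.77) → (25.94,72.88) → (20.74,56.87) → (25.94,40.86) → (39.56,30.97) → (56.38,30.97) → (70.00,40.86) → (75.20,56.87). Closed: final G1 returns to the first vertex.

**Shape 3** — `<path>` cubic bezier, stroke `#ff00ff` → cut (S976, F1080). Control points (SVG): P0=(134.41,18.90), P1=(154.65,45.20), P2=(146.53,72.35), P3=(132.64,48.52); sampled at t=k/5. Machine vertices: (134.41,77.53) → (143.33,62.06) → (146.53,48.88) → (145.09,40.47) → (140.10,39.31) → (132.64,47.91). Open path.

**Shape 4** — `<polyline>` line segment, stroke `#ff00ff` → cut (S976, F1080). Machine vertices: (177.06,6.33) → (116.73,19.80). Open path.

**Shape 5** — `<polygon>` regular polygon, stroke `#ff00ff` → cut (S976, F1080). Machine vertices: (127.05,9.78) → (112.83,35.30) → (123.92,62.34) → (151.96,70.52) → (175.85,53.70) → (177.59,24.53) → (155.87,4.99) → (127.05,9.78). Closed: final G1 returns to the first vertex.

**Shape 6** — `<polygon>` rectangle, stroke `#ff00ff` → cut (S976, F1080). Machine vertices: (5.85,50.94) → (69.28,50.94) → (69.28,25.39) → (5.85,25.39) → (5.85,50.94). Closed: final G1 returns to the first vertex.

**Shape 7** — `<polyline>` open polyline, stroke `#ff00ff` → cut (S976, F1080). Machine vertices: (176.16,43.55) → (43.27,48.61) → (125.52,66.66) → (20.19,75.45). Open path.

**Shape 8** — `<polygon>` regular polygon, stroke `#ff00ff` → cut (S976, F1080). Machine vertices: (159.52,44.51) → (175.16,34.05) → (164.70,18.41) → (149.06,28.87) → (159.52,44.51). Closed: final G1 returns to the first vertex.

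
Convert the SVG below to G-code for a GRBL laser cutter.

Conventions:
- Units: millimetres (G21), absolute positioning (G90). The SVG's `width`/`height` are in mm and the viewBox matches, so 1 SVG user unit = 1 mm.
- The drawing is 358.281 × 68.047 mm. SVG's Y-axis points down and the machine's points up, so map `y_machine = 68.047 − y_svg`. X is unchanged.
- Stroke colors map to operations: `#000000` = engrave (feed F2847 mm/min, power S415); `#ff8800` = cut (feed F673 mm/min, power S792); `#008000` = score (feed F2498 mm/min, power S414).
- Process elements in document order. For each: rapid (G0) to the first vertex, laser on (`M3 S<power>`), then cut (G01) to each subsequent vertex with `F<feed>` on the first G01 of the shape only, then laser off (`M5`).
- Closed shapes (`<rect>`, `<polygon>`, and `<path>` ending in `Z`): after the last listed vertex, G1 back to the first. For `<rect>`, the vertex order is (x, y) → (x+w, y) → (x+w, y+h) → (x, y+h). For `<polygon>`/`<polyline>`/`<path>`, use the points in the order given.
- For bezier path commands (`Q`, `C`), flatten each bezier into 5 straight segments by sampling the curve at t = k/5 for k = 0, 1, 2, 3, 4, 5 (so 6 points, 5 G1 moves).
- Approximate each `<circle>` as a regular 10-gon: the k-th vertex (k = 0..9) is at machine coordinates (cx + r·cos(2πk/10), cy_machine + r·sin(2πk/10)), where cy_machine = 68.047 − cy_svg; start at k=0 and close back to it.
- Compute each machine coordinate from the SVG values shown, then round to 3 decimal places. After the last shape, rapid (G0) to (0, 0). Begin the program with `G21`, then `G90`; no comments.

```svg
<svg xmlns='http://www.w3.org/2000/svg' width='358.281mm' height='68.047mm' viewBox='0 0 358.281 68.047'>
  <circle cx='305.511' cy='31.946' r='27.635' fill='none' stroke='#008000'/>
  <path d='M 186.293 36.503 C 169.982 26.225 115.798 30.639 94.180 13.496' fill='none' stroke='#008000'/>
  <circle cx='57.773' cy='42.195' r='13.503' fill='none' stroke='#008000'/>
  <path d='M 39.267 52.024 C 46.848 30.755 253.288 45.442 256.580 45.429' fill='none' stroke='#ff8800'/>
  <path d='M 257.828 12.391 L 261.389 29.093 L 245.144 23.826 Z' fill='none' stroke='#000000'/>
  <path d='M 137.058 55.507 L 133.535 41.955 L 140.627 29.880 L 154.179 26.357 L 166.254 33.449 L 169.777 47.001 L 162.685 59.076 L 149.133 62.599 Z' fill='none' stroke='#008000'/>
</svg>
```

G21
G90
G0 X333.146 Y36.101
M3 S414
G01 X327.868 Y52.344 F2498
G01 X314.051 Y62.383
G01 X296.971 Y62.383
G01 X283.154 Y52.344
G01 X277.876 Y36.101
G01 X283.154 Y19.858
G01 X296.971 Y9.819
G01 X314.051 Y9.819
G01 X327.868 Y19.858
G01 X333.146 Y36.101
M5
G0 X186.293 Y31.544
M3 S414
G01 X172.525 Y36.238 F2498
G01 X153.049 Y39.145
G01 X131.245 Y42.007
G01 X110.495 Y46.562
G01 X94.180 Y54.551
M5
G0 X71.276 Y25.852
M3 S414
G01 X68.697 Y33.789 F2498
G01 X61.946 Y38.694
G01 X53.600 Y38.694
G01 X46.849 Y33.789
G01 X44.270 Y25.852
G01 X46.849 Y17.915
G01 X53.600 Y13.010
G01 X61.946 Y13.010
G01 X68.697 Y17.915
G01 X71.276 Y25.852
M5
G0 X39.267 Y16.023
M3 S792
G01 X64.463 Y24.875 F673
G01 X118.088 Y27.529
G01 X180.847 Y26.416
G01 X233.443 Y23.969
G01 X256.580 Y22.618
M5
G0 X257.828 Y55.656
M3 S415
G01 X261.389 Y38.954 F2847
G01 X245.144 Y44.221
G01 X257.828 Y55.656
M5
G0 X137.058 Y12.540
M3 S414
G01 X133.535 Y26.092 F2498
G01 X140.627 Y38.167
G01 X154.179 Y41.690
G01 X166.254 Y34.598
G01 X169.777 Y21.046
G01 X162.685 Y8.971
G01 X149.133 Y5.448
G01 X137.058 Y12.540
M5
G0 X0.000 Y0.000

Since the viewBox matches the mm dimensions, user units are millimetres directly. The only transform is the Y-flip y_m = 68.047 − y_svg.

Shape 1 is a circle drawn with `<circle>`. Its stroke #008000 means score at S414, F2498. After flipping Y the toolpath is (333.146,36.101) → (327.868,52.344) → (314.051,62.383) → (296.971,62.383) → (283.154,52.344) → (277.876,36.101) → (283.154,19.858) → (296.971,9.819) → (314.051,9.819) → (327.868,19.858) → (333.146,36.101), returning to the start.

Shape 2 is a cubic bezier drawn with `<path>`. Its stroke #008000 means score at S414, F2498. After flipping Y the toolpath is (186.293,31.544) → (172.525,36.238) → (153.049,39.145) → (131.245,42.007) → (110.495,46.562) → (94.180,54.551).

Shape 3 is a circle drawn with `<circle>`. Its stroke #008000 means score at S414, F2498. After flipping Y the toolpath is (71.276,25.852) → (68.697,33.789) → (61.946,38.694) → (53.600,38.694) → (46.849,33.789) → (44.270,25.852) → (46.849,17.915) → (53.600,13.010) → (61.946,13.010) → (68.697,17.915) → (71.276,25.852), returning to the start.

Shape 4 is a cubic bezier drawn with `<path>`. Its stroke #ff8800 means cut at S792, F673. After flipping Y the toolpath is (39.267,16.023) → (64.463,24.875) → (118.088,27.529) → (180.847,26.416) → (233.443,23.969) → (256.580,22.618).

Shape 5 is a regular polygon drawn with `<path>`. Its stroke #000000 means engrave at S415, F2847. After flipping Y the toolpath is (257.828,55.656) → (261.389,38.954) → (245.144,44.221) → (257.828,55.656), returning to the start.

Shape 6 is a regular polygon drawn with `<path>`. Its stroke #008000 means score at S414, F2498. After flipping Y the toolpath is (137.058,12.540) → (133.535,26.092) → (140.627,38.167) → (154.179,41.690) → (166.254,34.598) → (169.777,21.046) → (162.685,8.971) → (149.133,5.448) → (137.058,12.540), returning to the start.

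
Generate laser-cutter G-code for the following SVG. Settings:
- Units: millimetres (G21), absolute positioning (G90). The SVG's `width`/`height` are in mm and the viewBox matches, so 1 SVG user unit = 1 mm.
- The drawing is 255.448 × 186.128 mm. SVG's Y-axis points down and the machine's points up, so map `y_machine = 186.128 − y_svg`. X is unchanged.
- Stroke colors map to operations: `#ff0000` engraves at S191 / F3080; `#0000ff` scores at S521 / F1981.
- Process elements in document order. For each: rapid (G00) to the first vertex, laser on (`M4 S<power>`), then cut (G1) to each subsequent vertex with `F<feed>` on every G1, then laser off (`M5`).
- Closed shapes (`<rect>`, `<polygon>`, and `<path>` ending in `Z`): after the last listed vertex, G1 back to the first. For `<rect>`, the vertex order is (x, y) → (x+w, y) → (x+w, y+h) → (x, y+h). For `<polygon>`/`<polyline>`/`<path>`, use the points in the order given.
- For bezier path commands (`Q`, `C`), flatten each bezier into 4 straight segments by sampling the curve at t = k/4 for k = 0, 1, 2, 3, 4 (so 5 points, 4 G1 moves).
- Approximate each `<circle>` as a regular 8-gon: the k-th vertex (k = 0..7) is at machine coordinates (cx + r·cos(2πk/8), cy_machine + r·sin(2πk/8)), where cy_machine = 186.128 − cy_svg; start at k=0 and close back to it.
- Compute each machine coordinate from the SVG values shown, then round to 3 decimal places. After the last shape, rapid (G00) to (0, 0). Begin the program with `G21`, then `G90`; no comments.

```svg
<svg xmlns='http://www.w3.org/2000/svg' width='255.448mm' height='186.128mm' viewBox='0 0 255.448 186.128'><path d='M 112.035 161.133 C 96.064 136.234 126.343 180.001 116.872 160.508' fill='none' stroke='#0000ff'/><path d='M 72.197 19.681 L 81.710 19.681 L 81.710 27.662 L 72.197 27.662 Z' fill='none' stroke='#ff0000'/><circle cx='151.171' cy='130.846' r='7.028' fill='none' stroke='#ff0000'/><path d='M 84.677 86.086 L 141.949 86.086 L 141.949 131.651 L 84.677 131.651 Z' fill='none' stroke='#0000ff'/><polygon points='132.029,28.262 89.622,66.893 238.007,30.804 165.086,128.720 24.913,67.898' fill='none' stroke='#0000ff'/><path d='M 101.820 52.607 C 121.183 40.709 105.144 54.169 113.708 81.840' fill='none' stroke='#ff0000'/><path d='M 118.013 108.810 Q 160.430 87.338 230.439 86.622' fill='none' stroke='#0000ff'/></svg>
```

G21
G90
G00 X112.035 Y24.995
M4 S521
G1 X107.385 Y32.856 F1981
G1 X112.016 Y27.335 F1981
G1 X117.866 Y20.800 F1981
G1 X116.872 Y25.620 F1981
M5
G00 X72.197 Y166.447
M4 S191
G1 X81.710 Y166.447 F3080
G1 X81.710 Y158.466 F3080
G1 X72.197 Y158.466 F3080
G1 X72.197 Y166.447 F3080
M5
G00 X158.199 Y55.282
M4 S191
G1 X156.141 Y60.252 F3080
G1 X151.171 Y62.310 F3080
G1 X146.201 Y60.252 F3080
G1 X144.143 Y55.282 F3080
G1 X146.201 Y50.312 F3080
G1 X151.171 Y48.254 F3080
G1 X156.141 Y50.312 F3080
G1 X158.199 Y55.282 F3080
M5
G00 X84.677 Y100.042
M4 S521
G1 X141.949 Y100.042 F1981
G1 X141.949 Y54.477 F1981
G1 X84.677 Y54.477 F1981
G1 X84.677 Y100.042 F1981
M5
G00 X132.029 Y157.866
M4 S521
G1 X89.622 Y119.235 F1981
G1 X238.007 Y155.324 F1981
G1 X165.086 Y57.408 F1981
G1 X24.913 Y118.230 F1981
G1 X132.029 Y157.866 F1981
M5
G00 X101.820 Y133.521
M4 S191
G1 X110.642 Y137.864 F3080
G1 X111.814 Y133.743 F3080
G1 X110.960 Y122.203 F3080
G1 X113.708 Y104.288 F3080
M5
G00 X118.013 Y77.318
M4 S521
G1 X140.946 Y86.757 F1981
G1 X167.328 Y93.601 F1981
G1 X197.159 Y97.851 F1981
G1 X230.439 Y99.506 F1981
M5
G00 X0.000 Y0.000

1 u = 1 mm; y_m = 186.128 − y.

[1] `<path>` cubic bezier, #0000ff→score S521 F1981: (112.035,24.995) → (107.385,32.856) → (112.016,27.335) → (117.866,20.800) → (116.872,25.620)

[2] `<path>` rectangle, #ff0000→engrave S191 F3080: (72.197,166.447) → (81.710,166.447) → (81.710,158.466) → (72.197,158.466) → (72.197,166.447) (closed)

[3] `<circle>` circle, #ff0000→engrave S191 F3080: (158.199,55.282) → (156.141,60.252) → (151.171,62.310) → (146.201,60.252) → (144.143,55.282) → (146.201,50.312) → (151.171,48.254) → (156.141,50.312) → (158.199,55.282) (closed)

[4] `<path>` rectangle, #0000ff→score S521 F1981: (84.677,100.042) → (141.949,100.042) → (141.949,54.477) → (84.677,54.477) → (84.677,100.042) (closed)

[5] `<polygon>` closed polygon, #0000ff→score S521 F1981: (132.029,157.866) → (89.622,119.235) → (238.007,155.324) → (165.086,57.408) → (24.913,118.230) → (132.029,157.866) (closed)

[6] `<path>` cubic bezier, #ff0000→engrave S191 F3080: (101.820,133.521) → (110.642,137.864) → (111.814,133.743) → (110.960,122.203) → (113.708,104.288)

[7] `<path>` quadratic bezier, #0000ff→score S521 F1981: (118.013,77.318) → (140.946,86.757) → (167.328,93.601) → (197.159,97.851) → (230.439,99.506)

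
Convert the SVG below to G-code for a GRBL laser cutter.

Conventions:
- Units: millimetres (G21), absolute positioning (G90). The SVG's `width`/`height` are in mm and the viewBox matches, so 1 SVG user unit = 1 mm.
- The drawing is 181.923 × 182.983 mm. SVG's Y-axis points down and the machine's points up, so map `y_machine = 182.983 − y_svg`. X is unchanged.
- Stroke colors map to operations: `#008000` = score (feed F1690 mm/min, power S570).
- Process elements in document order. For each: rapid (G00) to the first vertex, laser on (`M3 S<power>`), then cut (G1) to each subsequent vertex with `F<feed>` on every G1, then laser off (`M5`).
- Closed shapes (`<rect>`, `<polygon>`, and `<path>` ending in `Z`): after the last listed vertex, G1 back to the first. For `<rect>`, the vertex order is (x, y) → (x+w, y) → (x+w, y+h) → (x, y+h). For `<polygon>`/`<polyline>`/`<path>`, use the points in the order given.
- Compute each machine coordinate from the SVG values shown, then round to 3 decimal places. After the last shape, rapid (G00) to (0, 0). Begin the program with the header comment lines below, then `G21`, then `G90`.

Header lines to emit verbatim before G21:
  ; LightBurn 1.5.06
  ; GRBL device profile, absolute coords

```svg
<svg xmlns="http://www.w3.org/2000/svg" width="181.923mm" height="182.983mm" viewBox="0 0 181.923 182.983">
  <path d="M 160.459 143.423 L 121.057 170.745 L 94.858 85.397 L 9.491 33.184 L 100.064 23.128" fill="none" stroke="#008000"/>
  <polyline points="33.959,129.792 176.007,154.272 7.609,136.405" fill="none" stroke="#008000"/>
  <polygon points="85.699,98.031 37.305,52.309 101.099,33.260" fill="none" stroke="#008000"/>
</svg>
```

; LightBurn 1.5.06
; GRBL device profile, absolute coords
G21
G90
G00 X160.459 Y39.560
M3 S570
G1 X121.057 Y12.238 F1690
G1 X94.858 Y97.586 F1690
G1 X9.491 Y149.799 F1690
G1 X100.064 Y159.855 F1690
M5
G00 X33.959 Y53.191
M3 S570
G1 X176.007 Y28.711 F1690
G1 X7.609 Y46.578 F1690
M5
G00 X85.699 Y84.952
M3 S570
G1 X37.305 Y130.674 F1690
G1 X101.099 Y149.723 F1690
G1 X85.699 Y84.952 F1690
M5
G00 X0.000 Y0.000

Since the viewBox matches the mm dimensions, user units are millimetres directly. The only transform is the Y-flip y_m = 182.983 − y_svg.

Shape 1 is a open polyline drawn with `<path>`. Its stroke #008000 means score at S570, F1690. After flipping Y the toolpath is (160.459,39.560) → (121.057,12.238) → (94.858,97.586) → (9.491,149.799) → (100.064,159.855).

Shape 2 is a open polyline drawn with `<polyline>`. Its stroke #008000 means score at S570, F1690. After flipping Y the toolpath is (33.959,53.191) → (176.007,28.711) → (7.609,46.578).

Shape 3 is a regular polygon drawn with `<polygon>`. Its stroke #008000 means score at S570, F1690. After flipping Y the toolpath is (85.699,84.952) → (37.305,130.674) → (101.099,149.723) → (85.699,84.952), returning to the start.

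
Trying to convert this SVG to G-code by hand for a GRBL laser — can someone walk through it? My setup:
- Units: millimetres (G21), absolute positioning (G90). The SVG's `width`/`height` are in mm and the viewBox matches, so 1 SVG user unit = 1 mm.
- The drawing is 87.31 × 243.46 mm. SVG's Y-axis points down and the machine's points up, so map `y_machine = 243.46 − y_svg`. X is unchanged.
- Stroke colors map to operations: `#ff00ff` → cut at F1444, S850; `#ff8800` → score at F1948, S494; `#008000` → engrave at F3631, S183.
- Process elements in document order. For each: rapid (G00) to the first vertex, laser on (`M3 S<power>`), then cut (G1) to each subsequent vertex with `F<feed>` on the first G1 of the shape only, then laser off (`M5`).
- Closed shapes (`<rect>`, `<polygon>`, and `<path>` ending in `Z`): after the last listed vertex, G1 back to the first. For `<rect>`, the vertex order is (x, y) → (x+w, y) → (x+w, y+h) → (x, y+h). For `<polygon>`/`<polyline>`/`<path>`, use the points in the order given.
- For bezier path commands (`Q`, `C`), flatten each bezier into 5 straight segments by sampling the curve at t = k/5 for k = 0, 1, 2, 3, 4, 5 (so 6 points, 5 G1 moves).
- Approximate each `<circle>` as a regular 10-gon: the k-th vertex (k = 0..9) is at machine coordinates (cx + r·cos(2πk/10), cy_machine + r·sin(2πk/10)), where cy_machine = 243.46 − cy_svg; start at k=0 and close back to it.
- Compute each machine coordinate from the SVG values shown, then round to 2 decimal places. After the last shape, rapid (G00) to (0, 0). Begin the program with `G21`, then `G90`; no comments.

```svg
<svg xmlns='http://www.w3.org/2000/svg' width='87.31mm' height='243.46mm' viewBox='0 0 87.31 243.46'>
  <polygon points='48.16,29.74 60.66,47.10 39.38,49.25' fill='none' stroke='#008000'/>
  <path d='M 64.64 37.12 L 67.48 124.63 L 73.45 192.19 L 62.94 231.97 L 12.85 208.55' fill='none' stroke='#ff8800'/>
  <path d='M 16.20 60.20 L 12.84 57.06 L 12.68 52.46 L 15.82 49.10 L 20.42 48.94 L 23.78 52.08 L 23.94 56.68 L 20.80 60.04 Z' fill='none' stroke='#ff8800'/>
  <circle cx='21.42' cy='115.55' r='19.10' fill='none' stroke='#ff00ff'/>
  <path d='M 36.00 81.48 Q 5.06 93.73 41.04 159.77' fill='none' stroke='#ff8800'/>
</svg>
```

viewBox `0 0 87.31 243.46` with mm width/height → 1 unit = 1 mm. Flip: y_m = 243.46 − y_svg.

**Shape 1** — `<polygon>` regular polygon, stroke `#008000` → engrave (S183, F3631). Machine vertices: (48.16,213.72) → (60.66,196.36) → (39.38,194.21) → (48.16,213.72). Closed: final G1 returns to the first vertex.

**Shape 2** — `<path>` open polyline, stroke `#ff8800` → score (S494, F1948). Machine vertices: (64.64,206.34) → (67.48,118.83) → (73.45,51.27) → (62.94,11.49) → (12.85,34.91). Open path.

**Shape 3** — `<path>` regular polygon, stroke `#ff8800` → score (S494, F1948). Machine vertices: (16.20,183.26) → (12.84,186.40) → (12.68,191.00) → (15.82,194.36) → (20.42,194.52) → (23.78,191.38) → (23.94,186.78) → (20.80,183.42) → (16.20,183.26). Closed: final G1 returns to the first vertex.

**Shape 4** — `<circle>` circle, stroke `#ff00ff` → cut (S850, F1444). Machine vertices: (40.52,127.91) → (36.87,139.14) → (27.32,146.08) → (15.52,146.08) → (5.97,139.14) → (2.32,127.91) → (5.97,116.68) → (15.52,109.74) → (27.32,109.74) → (36.87,116.68) → (40.52,127.91). Closed: final G1 returns to the first vertex.

**Shape 5** — `<path>` quadratic bezier, stroke `#ff8800` → score (S494, F1948). Control points (SVG): P0=(36.00,81.48), P1=(5.06,93.73), P2=(41.04,159.77); sampled at t=k/5. Machine vertices: (36.00,161.98) → (26.30,154.93) → (21.96,143.57) → (22.96,127.92) → (29.32,107.95) → (41.04,83.69). Open path.

G21
G90
G00 X48.16 Y213.72
M3 S183
G1 X60.66 Y196.36 F3631
G1 X39.38 Y194.21
G1 X48.16 Y213.72
M5
G00 X64.64 Y206.34
M3 S494
G1 X67.48 Y118.83 F1948
G1 X73.45 Y51.27
G1 X62.94 Y11.49
G1 X12.85 Y34.91
M5
G00 X16.20 Y183.26
M3 S494
G1 X12.84 Y186.40 F1948
G1 X12.68 Y191.00
G1 X15.82 Y194.36
G1 X20.42 Y194.52
G1 X23.78 Y191.38
G1 X23.94 Y186.78
G1 X20.80 Y183.42
G1 X16.20 Y183.26
M5
G00 X40.52 Y127.91
M3 S850
G1 X36.87 Y139.14 F1444
G1 X27.32 Y146.08
G1 X15.52 Y146.08
G1 X5.97 Y139.14
G1 X2.32 Y127.91
G1 X5.97 Y116.68
G1 X15.52 Y109.74
G1 X27.32 Y109.74
G1 X36.87 Y116.68
G1 X40.52 Y127.91
M5
G00 X36.00 Y161.98
M3 S494
G1 X26.30 Y154.93 F1948
G1 X21.96 Y143.57
G1 X22.96 Y127.92
G1 X29.32 Y107.95
G1 X41.04 Y83.69
M5
G00 X0.00 Y0.00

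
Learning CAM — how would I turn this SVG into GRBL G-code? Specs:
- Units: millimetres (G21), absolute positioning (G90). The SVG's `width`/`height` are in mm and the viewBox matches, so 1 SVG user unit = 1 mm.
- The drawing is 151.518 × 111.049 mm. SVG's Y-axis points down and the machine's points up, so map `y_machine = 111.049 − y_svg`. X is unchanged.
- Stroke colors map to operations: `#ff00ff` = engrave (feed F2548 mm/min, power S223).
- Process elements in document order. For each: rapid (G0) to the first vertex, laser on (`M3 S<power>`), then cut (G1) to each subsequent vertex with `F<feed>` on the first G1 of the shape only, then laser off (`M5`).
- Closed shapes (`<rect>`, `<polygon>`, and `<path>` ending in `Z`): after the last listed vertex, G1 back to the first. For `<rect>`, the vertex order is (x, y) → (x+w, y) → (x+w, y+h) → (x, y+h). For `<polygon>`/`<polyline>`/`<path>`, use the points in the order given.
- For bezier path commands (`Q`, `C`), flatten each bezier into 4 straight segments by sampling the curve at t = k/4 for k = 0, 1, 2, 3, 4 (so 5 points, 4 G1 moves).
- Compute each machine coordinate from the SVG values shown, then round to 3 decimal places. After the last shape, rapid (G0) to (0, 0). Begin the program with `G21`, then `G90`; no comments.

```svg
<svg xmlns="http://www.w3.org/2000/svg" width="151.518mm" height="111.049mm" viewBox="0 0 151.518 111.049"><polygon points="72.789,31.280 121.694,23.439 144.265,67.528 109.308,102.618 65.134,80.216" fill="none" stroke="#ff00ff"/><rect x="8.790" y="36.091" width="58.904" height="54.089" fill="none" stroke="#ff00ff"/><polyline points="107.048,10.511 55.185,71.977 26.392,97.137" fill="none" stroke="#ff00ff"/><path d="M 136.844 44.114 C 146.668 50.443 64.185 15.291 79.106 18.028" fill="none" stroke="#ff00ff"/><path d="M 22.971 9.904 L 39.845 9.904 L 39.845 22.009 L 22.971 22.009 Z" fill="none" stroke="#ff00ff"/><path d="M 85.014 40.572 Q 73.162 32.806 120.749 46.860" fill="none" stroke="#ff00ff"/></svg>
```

G21
G90
G0 X72.789 Y79.769
M3 S223
G1 X121.694 Y87.610 F2548
G1 X144.265 Y43.521
G1 X109.308 Y8.431
G1 X65.134 Y30.833
G1 X72.789 Y79.769
M5
G0 X8.790 Y74.958
M3 S223
G1 X67.694 Y74.958 F2548
G1 X67.694 Y20.869
G1 X8.790 Y20.869
G1 X8.790 Y74.958
M5
G0 X107.048 Y100.538
M3 S223
G1 X55.185 Y39.072 F2548
G1 X26.392 Y13.912
M5
G0 X136.844 Y66.935
M3 S223
G1 X129.869 Y68.726 F2548
G1 X106.064 Y78.631
G1 X83.214 Y89.210
G1 X79.106 Y93.021
M5
G0 X22.971 Y101.145
M3 S223
G1 X39.845 Y101.145 F2548
G1 X39.845 Y89.040
G1 X22.971 Y89.040
G1 X22.971 Y101.145
M5
G0 X85.014 Y70.477
M3 S223
G1 X82.803 Y72.996 F2548
G1 X88.022 Y72.788
G1 X100.670 Y69.852
G1 X120.749 Y64.189
M5
G0 X0.000 Y0.000

Since the viewBox matches the mm dimensions, user units are millimetres directly. The only transform is the Y-flip y_m = 111.049 − y_svg.

Shape 1 is a regular polygon drawn with `<polygon>`. Its stroke #ff00ff means engrave at S223, F2548. After flipping Y the toolpath is (72.789,79.769) → (121.694,87.610) → (144.265,43.521) → (109.308,8.431) → (65.134,30.833) → (72.789,79.769), returning to the start.

Shape 2 is a rectangle drawn with `<rect>`. Its stroke #ff00ff means engrave at S223, F2548. After flipping Y the toolpath is (8.790,74.958) → (67.694,74.958) → (67.694,20.869) → (8.790,20.869) → (8.790,74.958), returning to the start.

Shape 3 is a open polyline drawn with `<polyline>`. Its stroke #ff00ff means engrave at S223, F2548. After flipping Y the toolpath is (107.048,100.538) → (55.185,39.072) → (26.392,13.912).

Shape 4 is a cubic bezier drawn with `<path>`. Its stroke #ff00ff means engrave at S223, F2548. After flipping Y the toolpath is (136.844,66.935) → (129.869,68.726) → (106.064,78.631) → (83.214,89.210) → (79.106,93.021).

Shape 5 is a rectangle drawn with `<path>`. Its stroke #ff00ff means engrave at S223, F2548. After flipping Y the toolpath is (22.971,101.145) → (39.845,101.145) → (39.845,89.040) → (22.971,89.040) → (22.971,101.145), returning to the start.

Shape 6 is a quadratic bezier drawn with `<path>`. Its stroke #ff00ff means engrave at S223, F2548. After flipping Y the toolpath is (85.014,70.477) → (82.803,72.996) → (88.022,72.788) → (100.670,69.852) → (120.749,64.189).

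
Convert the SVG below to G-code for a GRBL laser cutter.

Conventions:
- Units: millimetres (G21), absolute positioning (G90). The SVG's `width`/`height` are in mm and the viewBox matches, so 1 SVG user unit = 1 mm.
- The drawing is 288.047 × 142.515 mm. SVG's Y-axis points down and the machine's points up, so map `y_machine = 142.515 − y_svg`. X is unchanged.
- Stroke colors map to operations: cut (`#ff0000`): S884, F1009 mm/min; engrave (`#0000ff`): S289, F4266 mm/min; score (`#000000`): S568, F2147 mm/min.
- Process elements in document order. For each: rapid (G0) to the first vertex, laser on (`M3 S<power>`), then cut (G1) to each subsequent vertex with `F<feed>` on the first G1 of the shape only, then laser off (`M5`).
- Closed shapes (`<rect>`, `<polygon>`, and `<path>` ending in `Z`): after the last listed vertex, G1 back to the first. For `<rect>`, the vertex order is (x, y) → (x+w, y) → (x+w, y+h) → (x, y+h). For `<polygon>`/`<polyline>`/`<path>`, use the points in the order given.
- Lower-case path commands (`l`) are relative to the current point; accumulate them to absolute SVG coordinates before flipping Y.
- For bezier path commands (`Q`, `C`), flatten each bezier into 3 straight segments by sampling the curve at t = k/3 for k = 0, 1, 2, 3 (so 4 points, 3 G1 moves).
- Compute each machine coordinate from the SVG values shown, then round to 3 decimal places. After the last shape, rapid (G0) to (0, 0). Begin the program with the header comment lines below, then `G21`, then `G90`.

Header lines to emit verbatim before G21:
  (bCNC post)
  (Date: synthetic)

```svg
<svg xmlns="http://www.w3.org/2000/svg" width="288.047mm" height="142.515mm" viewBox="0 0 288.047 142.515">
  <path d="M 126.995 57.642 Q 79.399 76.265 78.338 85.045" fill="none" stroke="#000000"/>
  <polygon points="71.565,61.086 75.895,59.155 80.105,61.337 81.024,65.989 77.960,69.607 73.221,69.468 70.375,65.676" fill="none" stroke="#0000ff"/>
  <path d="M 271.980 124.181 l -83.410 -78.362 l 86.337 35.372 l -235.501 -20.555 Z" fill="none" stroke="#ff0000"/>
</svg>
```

Since the viewBox matches the mm dimensions, user units are millimetres directly. The only transform is the Y-flip y_m = 142.515 − y_svg.

Shape 1 is a quadratic bezier drawn with `<path>`. Its stroke #000000 means score at S568, F2147. After flipping Y the toolpath is (126.995,84.873) → (100.435,73.551) → (84.216,64.417) → (78.338,57.470).

Shape 2 is a regular polygon drawn with `<polygon>`. Its stroke #0000ff means engrave at S289, F4266. After flipping Y the toolpath is (71.565,81.429) → (75.895,83.360) → (80.105,81.178) → (81.024,76.526) → (77.960,72.908) → (73.221,73.047) → (70.375,76.839) → (71.565,81.429), returning to the start.

Shape 3 is a closed polygon drawn with `<path>`. Its stroke #ff0000 means cut at S884, F1009. After flipping Y the toolpath is (271.980,18.334) → (188.570,96.696) → (274.907,61.324) → (39.406,81.879) → (271.980,18.334), returning to the start.

(bCNC post)
(Date: synthetic)
G21
G90
G0 X126.995 Y84.873
M3 S568
G1 X100.435 Y73.551 F2147
G1 X84.216 Y64.417
G1 X78.338 Y57.470
M5
G0 X71.565 Y81.429
M3 S289
G1 X75.895 Y83.360 F4266
G1 X80.105 Y81.178
G1 X81.024 Y76.526
G1 X77.960 Y72.908
G1 X73.221 Y73.047
G1 X70.375 Y76.839
G1 X71.565 Y81.429
M5
G0 X271.980 Y18.334
M3 S884
G1 X188.570 Y96.696 F1009
G1 X274.907 Y61.324
G1 X39.406 Y81.879
G1 X271.980 Y18.334
M5
G0 X0.000 Y0.000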